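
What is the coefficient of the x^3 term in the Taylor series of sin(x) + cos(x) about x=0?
Expand to order 3: sin(x) + cos(x) = -x^3/6 - x^2/2 + x + 1 + O(x^4).
The coefficient of x^3 is -1/6.

Final answer: -1/6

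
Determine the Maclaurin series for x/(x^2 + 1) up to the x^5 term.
x^5 - x^3 + x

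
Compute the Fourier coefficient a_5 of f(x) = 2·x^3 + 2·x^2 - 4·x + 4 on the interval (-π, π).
a_5 = (1/π) ∫_{-π}^{π} f(x)·cos(5x) dx.
Evaluate the integral (use parity and integration by parts as needed): a_5 = -8/25.

Final answer: -8/25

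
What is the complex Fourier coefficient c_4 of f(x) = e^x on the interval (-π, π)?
Compute the real Fourier coefficients first: a_4 = (-1 + e^(2·π))·e^(-π)/(17·π), b_4 = (4 - 4·e^(2·π))·e^(-π)/(17·π).
Then c_4 = (a_4 − i·b_4)/2 = -e^(-π)/(34·π) + e^(π)/(34·π) - 2·i·e^(-π)/(17·π) + 2·i·e^(π)/(17·π).

Final answer: -e^(-π)/(34·π) + e^(π)/(34·π) - 2·i·e^(-π)/(17·π) + 2·i·e^(π)/(17·π)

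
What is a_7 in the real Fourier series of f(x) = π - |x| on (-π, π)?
a_7 = (1/π) ∫_{-π}^{π} f(x)·cos(7x) dx.
Evaluate the integral (use parity and integration by parts as needed): a_7 = 4/(49·π).

Final answer: 4/(49·π)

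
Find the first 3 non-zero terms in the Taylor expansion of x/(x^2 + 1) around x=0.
x^5 - x^3 + x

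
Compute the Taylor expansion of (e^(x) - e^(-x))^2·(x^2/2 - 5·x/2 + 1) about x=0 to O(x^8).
-4·x^7/9 + 38·x^6/45 - 10·x^5/3 + 10·x^4/3 - 10·x^3 + 4·x^2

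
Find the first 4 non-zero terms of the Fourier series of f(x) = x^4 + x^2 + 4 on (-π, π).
(44 - 8·π^2)·cos(x) + (-2 + 2·π^2)·cos(2·x) + (4/27 - 8·π^2/9)·cos(3·x) + π^2/3 + 4 + π^4/5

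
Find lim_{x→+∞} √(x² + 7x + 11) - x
This is an ∞ − ∞ indeterminate form.
Multiply and divide by the conjugate √(x²+7x + 11) + x; the x² terms cancel, leaving (7x + 11)/(√(x²+7x + 11)+x) → 7/2.
Limit = 7/2.

Final answer: 7/2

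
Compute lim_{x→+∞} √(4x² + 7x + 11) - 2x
As x → +∞: multiply by the conjugate to get (7x+11)/(√(4x²+7x+11)+2x); the denominator ~ 4x, so the limit is 7/4.
Limit = 7/4.

Final answer: 7/4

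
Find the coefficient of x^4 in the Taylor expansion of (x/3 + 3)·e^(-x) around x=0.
Expand to order 4: (x/3 + 3)·e^(-x) = 5·x^4/72 - x^3/3 + 7·x^2/6 - 8·x/3 + 3 + O(x^5).
The coefficient of x^4 is 5/72.

Final answer: 5/72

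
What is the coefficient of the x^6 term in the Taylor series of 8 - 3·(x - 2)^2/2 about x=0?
Expand to order 6: 8 - 3·(x - 2)^2/2 = -3·x^2/2 + 6·x + 2 + O(x^7).
The coefficient of x^6 is 0.

Final answer: 0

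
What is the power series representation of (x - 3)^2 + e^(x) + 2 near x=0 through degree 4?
x^4/24 + x^3/6 + 3·x^2/2 - 5·x + 12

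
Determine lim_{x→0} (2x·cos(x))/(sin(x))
Both numerator and denominator → 0 as x → 0; this is a 0/0 indeterminate form.
Expand each to leading order near x = 0: numerator ~ 2·x, denominator ~ x.
The limit of the ratio is 2.

Final answer: 2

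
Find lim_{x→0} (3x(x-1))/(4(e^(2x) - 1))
Both numerator and denominator → 0 as x → 0; this is a 0/0 indeterminate form.
Expand each to leading order near x = 0: numerator ~ -3·x, denominator ~ 8·x.
The limit of the ratio is -3/8.

Final answer: -3/8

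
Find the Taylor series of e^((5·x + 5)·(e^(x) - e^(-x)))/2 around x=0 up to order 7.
1254149·x^7/112 + 315683·x^6/72 + 12467·x^5/8 + 985·x^4/2 + 805·x^3/6 + 30·x^2 + 5·x + 1/2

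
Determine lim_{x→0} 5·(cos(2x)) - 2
Direct substitution at x = 0 gives 3.

Final answer: 3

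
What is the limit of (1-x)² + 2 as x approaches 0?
Direct substitution at x = 0 gives 3.

Final answer: 3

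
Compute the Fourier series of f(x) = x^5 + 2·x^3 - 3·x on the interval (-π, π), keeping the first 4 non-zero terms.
(-36·π^2 + 2·π^4 + 210)·sin(x) + (-π^4 - 3/2 + 3·π^2)·sin(2·x) + (-154/81 - 4·π^2/27 + 2·π^4/3)·sin(3·x) + (-π^4/2 - 3·π^2/8 + 105/64)·sin(4·x)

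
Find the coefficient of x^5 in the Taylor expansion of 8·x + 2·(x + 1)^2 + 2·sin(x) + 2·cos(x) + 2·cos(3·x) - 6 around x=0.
Expand to order 5: 8·x + 2·(x + 1)^2 + 2·sin(x) + 2·cos(x) + 2·cos(3·x) - 6 = x^5/60 + 41·x^4/6 - x^3/3 - 8·x^2 + 14·x + O(x^6).
The coefficient of x^5 is 1/60.

Final answer: 1/60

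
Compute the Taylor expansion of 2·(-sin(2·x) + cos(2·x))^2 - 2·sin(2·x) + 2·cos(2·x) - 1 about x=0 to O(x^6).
-88·x^5/5 + 4·x^4/3 + 24·x^3 - 4·x^2 - 12·x + 3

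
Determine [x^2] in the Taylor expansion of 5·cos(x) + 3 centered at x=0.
Expand to order 2: 5·cos(x) + 3 = 8 - 5·x^2/2 + O(x^3).
The coefficient of x^2 is -5/2.

Final answer: -5/2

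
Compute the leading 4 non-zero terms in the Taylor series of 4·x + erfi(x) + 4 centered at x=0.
x^5/(5·√(π)) + 2·x^3/(3·√(π)) + x·(2/√(π) + 4) + 4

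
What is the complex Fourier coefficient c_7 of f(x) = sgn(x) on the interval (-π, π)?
Compute the real Fourier coefficients first: a_7 = 0, b_7 = 4/(7·π).
Then c_7 = (a_7 − i·b_7)/2 = -2·i/(7·π).

Final answer: -2·i/(7·π)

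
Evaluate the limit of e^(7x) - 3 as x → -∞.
Evaluate the dominant behaviour as x → -∞; each term tends to a finite value or vanishes.
Limit = -3.

Final answer: -3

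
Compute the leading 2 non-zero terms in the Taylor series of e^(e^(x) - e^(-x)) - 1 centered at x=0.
2·x^2 + 2·x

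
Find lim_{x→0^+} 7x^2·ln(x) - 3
The product is a 0·∞ indeterminate form at x → 0⁺.
Rewrite the product as 7·ln(x) / x^(-2) and apply L'Hôpital, or use the standard hierarchy x^(-2) ≫ |ln x| as x → 0⁺.
The indeterminate product → 0, so the limit = -3.

Final answer: -3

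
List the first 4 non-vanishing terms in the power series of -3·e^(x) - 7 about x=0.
-x^3/2 - 3·x^2/2 - 3·x - 10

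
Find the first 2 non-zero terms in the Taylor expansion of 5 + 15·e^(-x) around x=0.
20 - 15·x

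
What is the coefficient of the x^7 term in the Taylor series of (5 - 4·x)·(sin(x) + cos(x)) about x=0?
Expand to order 7: (5 - 4·x)·(sin(x) + cos(x)) = 23·x^7/5040 - 29·x^6/720 - x^5/8 + 7·x^4/8 + 7·x^3/6 - 13·x^2/2 + x + 5 + O(x^8).
The coefficient of x^7 is 23/5040.

Final answer: 23/5040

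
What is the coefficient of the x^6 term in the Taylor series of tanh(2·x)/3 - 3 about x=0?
Expand to order 6: tanh(2·x)/3 - 3 = 64·x^5/45 - 8·x^3/9 + 2·x/3 - 3 + O(x^7).
The coefficient of x^6 is 0.

Final answer: 0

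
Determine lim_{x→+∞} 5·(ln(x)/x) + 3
Evaluate the dominant behaviour as x → +∞; each term tends to a finite value or vanishes.
Limit = 3.

Final answer: 3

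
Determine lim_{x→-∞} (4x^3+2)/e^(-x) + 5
The quotient is an ∞/∞ indeterminate form as x → -∞.
Compare growth rates of the dominant terms (exponentials ≫ polynomials ≫ logarithms), or apply L'Hôpital's rule; the quotient → 0.
Adding the constant: 0 + 5 = 5. Limit = 5.

Final answer: 5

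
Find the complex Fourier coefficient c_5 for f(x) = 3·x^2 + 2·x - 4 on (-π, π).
Compute the real Fourier coefficients first: a_5 = -12/25, b_5 = 4/5.
Then c_5 = (a_5 − i·b_5)/2 = -6/25 - 2·i/5.

Final answer: -6/25 - 2·i/5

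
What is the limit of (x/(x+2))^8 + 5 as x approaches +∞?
As x → +∞: x/(x+2) = 1/(1 + 2/x) → 1, and the 8th power of a limit-1 base also → 1; with the additive constant, 1 + 5 = 6.
Limit = 6.

Final answer: 6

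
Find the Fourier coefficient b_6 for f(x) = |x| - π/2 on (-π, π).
b_6 = (1/π) ∫_{-π}^{π} f(x)·sin(6x) dx.
Evaluate the integral (use parity and integration by parts as needed): b_6 = 0.

Final answer: 0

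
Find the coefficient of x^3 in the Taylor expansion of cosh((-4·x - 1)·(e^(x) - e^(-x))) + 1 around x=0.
Expand to order 3: cosh((-4·x - 1)·(e^(x) - e^(-x))) + 1 = 16·x^3 + 2·x^2 + 2 + O(x^4).
The coefficient of x^3 is 16.

Final answer: 16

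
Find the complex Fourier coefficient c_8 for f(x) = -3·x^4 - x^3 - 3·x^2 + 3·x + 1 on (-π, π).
Compute the real Fourier coefficients first: a_8 = -3·π^2/8 - 39/256, b_8 = -99/128 + π^2/4.
Then c_8 = (a_8 − i·b_8)/2 = -3·π^2/16 - 39/512 - i·π^2/8 + 99·i/256.

Final answer: -3·π^2/16 - 39/512 - i·π^2/8 + 99·i/256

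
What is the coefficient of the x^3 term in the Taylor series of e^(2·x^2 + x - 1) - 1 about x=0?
Expand to order 3: e^(2·x^2 + x - 1) - 1 = 13·x^3·e^(-1)/6 + 5·x^2·e^(-1)/2 + x·e^(-1) - 1 + e^(-1) + O(x^4).
The coefficient of x^3 is 13·e^(-1)/6.

Final answer: 13·e^(-1)/6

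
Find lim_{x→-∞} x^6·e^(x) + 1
The product is a 0·∞ indeterminate form at x → -∞.
Rewrite the product as x^6 / e^(-x) (an ∞/∞ form) and apply L'Hôpital, or use the standard hierarchy e^(|x|) ≫ |x^6| as x → -∞.
The indeterminate product → 0, so the limit = 1.

Final answer: 1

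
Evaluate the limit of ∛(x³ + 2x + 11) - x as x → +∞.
This is an ∞ − ∞ indeterminate form.
Multiply by (A² + AB + B²)/(A² + AB + B²) where A = ∛(x³+2x + 11), B = x to use A³ − B³ = (A−B)(A²+AB+B²); the x³ terms cancel, leaving (2x + 11)/(A²+AB+B²) with denominator ~ 3x², so the limit is 0.
Limit = 0.

Final answer: 0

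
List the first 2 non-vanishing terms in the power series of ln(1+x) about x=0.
-x^2/2 + x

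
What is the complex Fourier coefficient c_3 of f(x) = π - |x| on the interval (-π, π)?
Compute the real Fourier coefficients first: a_3 = 4/(9·π), b_3 = 0.
Then c_3 = (a_3 − i·b_3)/2 = 2/(9·π).

Final answer: 2/(9·π)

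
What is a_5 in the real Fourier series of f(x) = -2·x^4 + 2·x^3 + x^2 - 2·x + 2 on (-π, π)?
a_5 = (1/π) ∫_{-π}^{π} f(x)·cos(5x) dx.
Evaluate the integral (use parity and integration by parts as needed): a_5 = -196/625 + 16·π^2/25.

Final answer: -196/625 + 16·π^2/25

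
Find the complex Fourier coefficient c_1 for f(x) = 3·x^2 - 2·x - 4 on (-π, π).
Compute the real Fourier coefficients first: a_1 = -12, b_1 = -4.
Then c_1 = (a_1 − i·b_1)/2 = -6 + 2·i.

Final answer: -6 + 2·i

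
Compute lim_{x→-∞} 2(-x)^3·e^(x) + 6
The product is a 0·∞ indeterminate form at x → -∞.
Rewrite the product as 2(-x)^3 / e^(-x) (an ∞/∞ form) and apply L'Hôpital, or use the standard hierarchy e^(|x|) ≫ |(-x)^3| as x → -∞.
The indeterminate product → 0, so the limit = 6.

Final answer: 6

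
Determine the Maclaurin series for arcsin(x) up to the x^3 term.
x^3/6 + x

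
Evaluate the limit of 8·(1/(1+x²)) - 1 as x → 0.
Direct substitution at x = 0 gives 7.

Final answer: 7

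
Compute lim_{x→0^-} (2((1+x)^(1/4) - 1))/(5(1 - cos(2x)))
Both numerator and denominator → 0 as x → 0^-; this is a 0/0 indeterminate form.
Expand each to leading order near x = 0: numerator ~ x/2, denominator ~ 10·x^2.
The limit of the ratio is -∞.

Final answer: -∞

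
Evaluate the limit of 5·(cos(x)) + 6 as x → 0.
Direct substitution at x = 0 gives 11.

Final answer: 11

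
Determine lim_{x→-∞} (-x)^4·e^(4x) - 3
The product is a 0·∞ indeterminate form at x → -∞.
Rewrite the product as (-x)^4 / e^(-4x) (an ∞/∞ form) and apply L'Hôpital, or use the standard hierarchy e^(4|x|) ≫ |(-x)^4| as x → -∞.
The indeterminate product → 0, so the limit = -3.

Final answer: -3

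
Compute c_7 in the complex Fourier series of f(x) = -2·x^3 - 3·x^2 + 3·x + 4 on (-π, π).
Compute the real Fourier coefficients first: a_7 = 12/49, b_7 = 318/343 - 4·π^2/7.
Then c_7 = (a_7 − i·b_7)/2 = 6/49 - 159·i/343 + 2·i·π^2/7.

Final answer: 6/49 - 159·i/343 + 2·i·π^2/7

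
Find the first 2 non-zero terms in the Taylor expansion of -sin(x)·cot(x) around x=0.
x^2/2 - 1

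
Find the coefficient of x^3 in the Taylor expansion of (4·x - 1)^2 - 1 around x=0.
Expand to order 3: (4·x - 1)^2 - 1 = 16·x^2 - 8·x + O(x^4).
The coefficient of x^3 is 0.

Final answer: 0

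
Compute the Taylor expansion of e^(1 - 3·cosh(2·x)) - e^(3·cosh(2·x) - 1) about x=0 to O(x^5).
x^4·(-20·e^(2) + 16·e^(-2)) + x^2·(-6·e^(2) - 6·e^(-2)) - e^(2) + e^(-2)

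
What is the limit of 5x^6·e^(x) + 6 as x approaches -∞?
The product is a 0·∞ indeterminate form at x → -∞.
Rewrite the product as 5x^6 / e^(-x) (an ∞/∞ form) and apply L'Hôpital, or use the standard hierarchy e^(|x|) ≫ |x^6| as x → -∞.
The indeterminate product → 0, so the limit = 6.

Final answer: 6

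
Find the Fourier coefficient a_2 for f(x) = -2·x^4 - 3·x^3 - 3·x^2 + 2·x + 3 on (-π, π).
a_2 = (1/π) ∫_{-π}^{π} f(x)·cos(2x) dx.
Evaluate the integral (use parity and integration by parts as needed): a_2 = 3 - 4·π^2.

Final answer: 3 - 4·π^2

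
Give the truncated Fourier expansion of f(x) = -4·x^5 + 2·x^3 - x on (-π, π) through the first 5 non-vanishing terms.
(-986 - 8·π^4 + 164·π^2)·sin(x) + (-22·π^2 + 34 + 4·π^4)·sin(2·x) + (-8·π^4/3 - 446/81 + 196·π^2/27)·sin(3·x) + (-7·π^2/2 + 29/16 + 2·π^4)·sin(4·x) + (-8·π^4/5 - 562/625 + 52·π^2/25)·sin(5·x)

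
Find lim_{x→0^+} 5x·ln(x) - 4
The product is a 0·∞ indeterminate form at x → 0⁺.
Rewrite the product as 5·ln(x) / x^(-1) and apply L'Hôpital, or use the standard hierarchy x^(-1) ≫ |ln x| as x → 0⁺.
The indeterminate product → 0, so the limit = -4.

Final answer: -4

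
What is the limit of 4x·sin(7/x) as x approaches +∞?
As x → +∞: let u = 7/x → 0⁺; then 4·x·sin(7/x) = 4·7·sin(u)/u → 4·7·1 = 28.
Limit = 28.

Final answer: 28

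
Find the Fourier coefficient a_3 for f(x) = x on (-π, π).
a_3 = (1/π) ∫_{-π}^{π} f(x)·cos(3x) dx.
Evaluate the integral (use parity and integration by parts as needed): a_3 = 0.

Final answer: 0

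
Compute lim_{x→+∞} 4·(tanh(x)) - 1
Evaluate the dominant behaviour as x → +∞; each term tends to a finite value or vanishes.
Limit = 3.

Final answer: 3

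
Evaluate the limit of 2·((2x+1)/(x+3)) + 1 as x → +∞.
Evaluate the dominant behaviour as x → +∞; each term tends to a finite value or vanishes.
Limit = 5.

Final answer: 5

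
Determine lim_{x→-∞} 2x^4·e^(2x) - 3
The product is a 0·∞ indeterminate form at x → -∞.
Rewrite the product as 2x^4 / e^(-2x) (an ∞/∞ form) and apply L'Hôpital, or use the standard hierarchy e^(2|x|) ≫ |x^4| as x → -∞.
The indeterminate product → 0, so the limit = -3.

Final answer: -3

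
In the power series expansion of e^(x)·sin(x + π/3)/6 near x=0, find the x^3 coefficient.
Expand to order 3: e^(x)·sin(x + π/3)/6 = x^3·(1/36 - √(3)/36) + x^2/12 + x·(1/12 + √(3)/12) + √(3)/12 + O(x^4).
The coefficient of x^3 is 1/36 - √(3)/36.

Final answer: 1/36 - √(3)/36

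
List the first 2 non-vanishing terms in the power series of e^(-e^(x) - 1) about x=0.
-x·e^(-2) + e^(-2)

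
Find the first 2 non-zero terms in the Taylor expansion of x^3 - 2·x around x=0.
x^3 - 2·x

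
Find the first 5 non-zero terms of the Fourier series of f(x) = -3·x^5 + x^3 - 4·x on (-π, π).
(-740 - 6·π^4 + 122·π^2)·sin(x) + (-16·π^2 + 28 + 3·π^4)·sin(2·x) + (-2·π^4 - 164/27 + 46·π^2/9)·sin(3·x) + (-19·π^2/8 + 185/64 + 3·π^4/2)·sin(4·x) + (-6·π^4/5 - 1204/625 + 34·π^2/25)·sin(5·x)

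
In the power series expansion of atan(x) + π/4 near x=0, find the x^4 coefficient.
Expand to order 4: atan(x) + π/4 = -x^3/3 + x + π/4 + O(x^5).
The coefficient of x^4 is 0.

Final answer: 0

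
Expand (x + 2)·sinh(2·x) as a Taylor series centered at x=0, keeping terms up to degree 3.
8·x^3/3 + 2·x^2 + 4·x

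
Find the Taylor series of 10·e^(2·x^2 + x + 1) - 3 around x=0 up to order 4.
365·e·x^4/12 + 65·e·x^3/3 + 25·e·x^2 + 10·e·x - 3 + 10·e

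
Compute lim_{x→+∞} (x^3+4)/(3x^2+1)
This is an ∞/∞ indeterminate form as x → +∞.
Divide numerator and denominator by x^3 and let the lower-order terms vanish; the numerator's degree 3 exceeds the denominator's degree 2, so the quotient diverges.
Limit = ∞.

Final answer: ∞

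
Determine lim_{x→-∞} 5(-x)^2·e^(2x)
This is a 0·∞ indeterminate form at x → -∞.
Rewrite the product as 5(-x)^2 / e^(-2x) (an ∞/∞ form) and apply L'Hôpital, or use the standard hierarchy e^(2|x|) ≫ |(-x)^2| as x → -∞.
The indeterminate product → 0, so the limit = 0.

Final answer: 0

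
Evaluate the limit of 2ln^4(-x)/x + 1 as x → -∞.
The quotient is an ∞/∞ indeterminate form as x → -∞.
Compare growth rates of the dominant terms (exponentials ≫ polynomials ≫ logarithms), or apply L'Hôpital's rule; the quotient → 0.
Adding the constant: 0 + 1 = 1. Limit = 1.

Final answer: 1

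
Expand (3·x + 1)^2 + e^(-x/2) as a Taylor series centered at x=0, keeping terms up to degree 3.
-x^3/48 + 73·x^2/8 + 11·x/2 + 2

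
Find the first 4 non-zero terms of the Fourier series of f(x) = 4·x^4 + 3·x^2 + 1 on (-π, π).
(180 - 32·π^2)·cos(x) + (-9 + 8·π^2)·cos(2·x) + (28/27 - 32·π^2/9)·cos(3·x) + 1 + π^2 + 4·π^4/5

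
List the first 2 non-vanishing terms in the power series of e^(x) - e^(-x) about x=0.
x^3/3 + 2·x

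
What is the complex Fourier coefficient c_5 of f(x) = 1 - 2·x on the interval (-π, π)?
Compute the real Fourier coefficients first: a_5 = 0, b_5 = -4/5.
Then c_5 = (a_5 − i·b_5)/2 = 2·i/5.

Final answer: 2·i/5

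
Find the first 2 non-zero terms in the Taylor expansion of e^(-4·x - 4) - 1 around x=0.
-4·x·e^(-4) - 1 + e^(-4)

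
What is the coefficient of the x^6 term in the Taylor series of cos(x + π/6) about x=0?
Expand to order 6: cos(x + π/6) = -√(3)·x^6/1440 - x^5/240 + √(3)·x^4/48 + x^3/12 - √(3)·x^2/4 - x/2 + √(3)/2 + O(x^7).
The coefficient of x^6 is -√(3)/1440.

Final answer: -√(3)/1440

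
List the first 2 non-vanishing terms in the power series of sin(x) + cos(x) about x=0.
x + 1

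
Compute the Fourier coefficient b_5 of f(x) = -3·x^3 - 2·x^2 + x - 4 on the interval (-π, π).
b_5 = (1/π) ∫_{-π}^{π} f(x)·sin(5x) dx.
Evaluate the integral (use parity and integration by parts as needed): b_5 = 86/125 - 6·π^2/5.

Final answer: 86/125 - 6·π^2/5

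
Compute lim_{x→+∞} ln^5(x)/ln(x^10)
This is an ∞/∞ indeterminate form as x → +∞.
Write ln(x^10) = 10·ln(x), reducing the quotient to ln^4(x)/10 → ∞.
Limit = ∞.

Final answer: ∞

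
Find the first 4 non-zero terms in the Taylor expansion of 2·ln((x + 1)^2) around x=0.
-x^4 + 4·x^3/3 - 2·x^2 + 4·x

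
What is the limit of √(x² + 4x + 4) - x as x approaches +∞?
As x → +∞: multiply by the conjugate to get (4x+4)/(√(x²+4x+4)+x); the denominator ~ 2x, so the limit is 4/2 = 2.
Limit = 2.

Final answer: 2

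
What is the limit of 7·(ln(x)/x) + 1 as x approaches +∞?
Evaluate the dominant behaviour as x → +∞; each term tends to a finite value or vanishes.
Limit = 1.

Final answer: 1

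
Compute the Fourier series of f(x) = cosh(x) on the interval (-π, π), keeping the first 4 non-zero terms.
-cos(x)·sinh(π)/π + 2·cos(2·x)·sinh(π)/(5·π) - cos(3·x)·sinh(π)/(5·π) + sinh(π)/π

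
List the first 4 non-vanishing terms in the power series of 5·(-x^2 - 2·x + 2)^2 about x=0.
5·x^4 + 20·x^3 - 40·x + 20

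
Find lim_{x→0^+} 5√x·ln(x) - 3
The product is a 0·∞ indeterminate form at x → 0⁺.
Rewrite the product as 5·ln(x) / x^(-1/2) and apply L'Hôpital, or use the standard hierarchy x^(-1/2) ≫ |ln x| as x → 0⁺.
The indeterminate product → 0, so the limit = -3.

Final answer: -3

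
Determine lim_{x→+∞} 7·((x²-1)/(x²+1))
Evaluate the dominant behaviour as x → +∞; each term tends to a finite value or vanishes.
Limit = 7.

Final answer: 7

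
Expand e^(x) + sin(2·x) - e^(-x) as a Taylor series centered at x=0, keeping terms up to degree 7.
-x^7/40 + 17·x^5/60 - x^3 + 4·x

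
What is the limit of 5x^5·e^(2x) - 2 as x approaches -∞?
The product is a 0·∞ indeterminate form at x → -∞.
Rewrite the product as 5x^5 / e^(-2x) (an ∞/∞ form) and apply L'Hôpital, or use the standard hierarchy e^(2|x|) ≫ |x^5| as x → -∞.
The indeterminate product → 0, so the limit = -2.

Final answer: -2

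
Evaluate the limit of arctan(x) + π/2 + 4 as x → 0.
Direct substitution at x = 0 gives π/2 + 4.

Final answer: π/2 + 4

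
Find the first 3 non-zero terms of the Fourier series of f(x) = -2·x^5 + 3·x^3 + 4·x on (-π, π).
(-508 - 4·π^4 + 86·π^2)·sin(x) + (-13·π^2 + 31/2 + 2·π^4)·sin(2·x) + (-4·π^4/3 - 52/81 + 134·π^2/27)·sin(3·x)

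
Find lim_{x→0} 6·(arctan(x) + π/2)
Direct substitution at x = 0 gives 3·π.

Final answer: 3·π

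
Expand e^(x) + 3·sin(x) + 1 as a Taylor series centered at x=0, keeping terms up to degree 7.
-x^7/2520 + x^6/720 + x^5/30 + x^4/24 - x^3/3 + x^2/2 + 4·x + 2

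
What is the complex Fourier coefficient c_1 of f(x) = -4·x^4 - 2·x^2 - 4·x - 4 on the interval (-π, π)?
Compute the real Fourier coefficients first: a_1 = -184 + 32·π^2, b_1 = -8.
Then c_1 = (a_1 − i·b_1)/2 = -92 + 16·π^2 + 4·i.

Final answer: -92 + 16·π^2 + 4·i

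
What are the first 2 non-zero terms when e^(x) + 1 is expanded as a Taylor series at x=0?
x + 2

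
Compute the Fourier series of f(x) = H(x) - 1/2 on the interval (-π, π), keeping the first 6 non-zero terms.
2·sin(x)/π + 2·sin(3·x)/(3·π) + 2·sin(5·x)/(5·π) + 2·sin(7·x)/(7·π) + 2·sin(9·x)/(9·π) + 2·sin(11·x)/(11·π)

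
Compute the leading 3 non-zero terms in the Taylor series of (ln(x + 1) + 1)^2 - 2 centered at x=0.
-x^3/3 + 2·x - 1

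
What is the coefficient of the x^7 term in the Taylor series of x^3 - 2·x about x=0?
Expand to order 7: x^3 - 2·x = x^3 - 2·x + O(x^8).
The coefficient of x^7 is 0.

Final answer: 0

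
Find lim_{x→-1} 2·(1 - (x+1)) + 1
Direct substitution at x = -1 gives 3.

Final answer: 3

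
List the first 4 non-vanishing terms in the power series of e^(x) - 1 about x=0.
x^4/24 + x^3/6 + x^2/2 + x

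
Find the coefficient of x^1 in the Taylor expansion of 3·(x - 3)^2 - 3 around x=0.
Expand to order 1: 3·(x - 3)^2 - 3 = 24 - 18·x + O(x^2).
The coefficient of x^1 is -18.

Final answer: -18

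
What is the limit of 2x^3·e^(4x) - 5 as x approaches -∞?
The product is a 0·∞ indeterminate form at x → -∞.
Rewrite the product as 2x^3 / e^(-4x) (an ∞/∞ form) and apply L'Hôpital, or use the standard hierarchy e^(4|x|) ≫ |x^3| as x → -∞.
The indeterminate product → 0, so the limit = -5.

Final answer: -5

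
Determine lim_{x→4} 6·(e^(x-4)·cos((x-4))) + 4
Direct substitution at x = 4 gives 10.

Final answer: 10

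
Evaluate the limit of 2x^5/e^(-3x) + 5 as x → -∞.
The quotient is an ∞/∞ indeterminate form as x → -∞.
Compare growth rates of the dominant terms (exponentials ≫ polynomials ≫ logarithms), or apply L'Hôpital's rule; the quotient → 0.
Adding the constant: 0 + 5 = 5. Limit = 5.

Final answer: 5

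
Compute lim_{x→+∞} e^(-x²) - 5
Evaluate the dominant behaviour as x → +∞; each term tends to a finite value or vanishes.
Limit = -5.

Final answer: -5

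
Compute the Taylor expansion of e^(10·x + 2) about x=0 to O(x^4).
500·x^3·e^(2)/3 + 50·x^2·e^(2) + 10·x·e^(2) + e^(2)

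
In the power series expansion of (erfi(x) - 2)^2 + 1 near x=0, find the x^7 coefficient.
Expand to order 7: (erfi(x) - 2)^2 + 1 = -4·x^7/(21·√(π)) + 56·x^6/(45·π) - 4·x^5/(5·√(π)) + 8·x^4/(3·π) - 8·x^3/(3·√(π)) + 4·x^2/π - 8·x/√(π) + 5 + O(x^8).
The coefficient of x^7 is -4/(21·√(π)).

Final answer: -4/(21·√(π))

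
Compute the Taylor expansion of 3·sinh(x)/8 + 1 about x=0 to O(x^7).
x^5/320 + x^3/16 + 3·x/8 + 1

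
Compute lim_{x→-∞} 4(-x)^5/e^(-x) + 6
The quotient is an ∞/∞ indeterminate form as x → -∞.
Compare growth rates of the dominant terms (exponentials ≫ polynomials ≫ logarithms), or apply L'Hôpital's rule; the quotient → 0.
Adding the constant: 0 + 6 = 6. Limit = 6.

Final answer: 6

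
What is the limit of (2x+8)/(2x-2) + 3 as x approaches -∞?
Evaluate the dominant behaviour as x → -∞; each term tends to a finite value or vanishes.
Limit = 4.

Final answer: 4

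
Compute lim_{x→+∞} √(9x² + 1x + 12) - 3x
As x → +∞: multiply by the conjugate to get (1x+12)/(√(9x²+1x+12)+3x); the denominator ~ 6x, so the limit is 1/6.
Limit = 1/6.

Final answer: 1/6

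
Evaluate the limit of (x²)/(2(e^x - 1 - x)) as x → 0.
Both numerator and denominator → 0 as x → 0; this is a 0/0 indeterminate form.
Expand each to leading order near x = 0: numerator ~ x^2, denominator ~ x^2.
The limit of the ratio is 1.

Final answer: 1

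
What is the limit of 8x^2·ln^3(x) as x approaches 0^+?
This is a 0·∞ indeterminate form at x → 0⁺.
Rewrite the product as 8·ln^3(x) / x^(-2) and apply L'Hôpital, or use the standard hierarchy x^(-2) ≫ |ln x|^3 as x → 0⁺.
The indeterminate product → 0, so the limit = 0.

Final answer: 0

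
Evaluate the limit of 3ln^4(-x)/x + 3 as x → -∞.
The quotient is an ∞/∞ indeterminate form as x → -∞.
Compare growth rates of the dominant terms (exponentials ≫ polynomials ≫ logarithms), or apply L'Hôpital's rule; the quotient → 0.
Adding the constant: 0 + 3 = 3. Limit = 3.

Final answer: 3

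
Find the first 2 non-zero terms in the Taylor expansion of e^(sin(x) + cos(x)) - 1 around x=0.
e·x - 1 + e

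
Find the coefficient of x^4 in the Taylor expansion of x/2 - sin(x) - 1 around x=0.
Expand to order 4: x/2 - sin(x) - 1 = x^3/6 - x/2 - 1 + O(x^5).
The coefficient of x^4 is 0.

Final answer: 0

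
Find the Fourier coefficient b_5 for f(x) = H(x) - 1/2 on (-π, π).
b_5 = (1/π) ∫_{-π}^{π} f(x)·sin(5x) dx.
Evaluate the integral (use parity and integration by parts as needed): b_5 = 2/(5·π).

Final answer: 2/(5·π)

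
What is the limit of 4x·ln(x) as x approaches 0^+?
This is a 0·∞ indeterminate form at x → 0⁺.
Rewrite the product as 4·ln(x) / x^(-1) and apply L'Hôpital, or use the standard hierarchy x^(-1) ≫ |ln x| as x → 0⁺.
The indeterminate product → 0, so the limit = 0.

Final answer: 0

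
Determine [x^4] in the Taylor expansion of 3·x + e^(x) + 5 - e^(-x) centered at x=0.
Expand to order 4: 3·x + e^(x) + 5 - e^(-x) = x^3/3 + 5·x + 5 + O(x^5).
The coefficient of x^4 is 0.

Final answer: 0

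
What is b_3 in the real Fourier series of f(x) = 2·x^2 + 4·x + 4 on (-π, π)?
b_3 = (1/π) ∫_{-π}^{π} f(x)·sin(3x) dx.
Evaluate the integral (use parity and integration by parts as needed): b_3 = 8/3.

Final answer: 8/3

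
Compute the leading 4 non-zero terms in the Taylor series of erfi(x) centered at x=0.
x^7/(21·√(π)) + x^5/(5·√(π)) + 2·x^3/(3·√(π)) + 2·x/√(π)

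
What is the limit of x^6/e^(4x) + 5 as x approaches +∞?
The quotient is an ∞/∞ indeterminate form as x → +∞.
The exponential denominator e^(4x) dominates the polynomial numerator (e^x ≫ x^6 as x → ∞), so the quotient → 0.
Adding the constant: 0 + 5 = 5. Limit = 5.

Final answer: 5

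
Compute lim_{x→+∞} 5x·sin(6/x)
As x → +∞: let u = 6/x → 0⁺; then 5·x·sin(6/x) = 5·6·sin(u)/u → 5·6·1 = 30.
Limit = 30.

Final answer: 30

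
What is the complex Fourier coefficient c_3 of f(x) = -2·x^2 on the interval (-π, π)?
Compute the real Fourier coefficients first: a_3 = 8/9, b_3 = 0.
Then c_3 = (a_3 − i·b_3)/2 = 4/9.

Final answer: 4/9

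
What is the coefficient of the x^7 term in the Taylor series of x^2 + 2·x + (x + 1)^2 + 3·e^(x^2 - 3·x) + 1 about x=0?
Expand to order 7: x^2 + 2·x + (x + 1)^2 + 3·e^(x^2 - 3·x) + 1 = -8751·x^7/560 + 1633·x^6/80 - 963·x^5/40 + 201·x^4/8 - 45·x^3/2 + 37·x^2/2 - 5·x + 5 + O(x^8).
The coefficient of x^7 is -8751/560.

Final answer: -8751/560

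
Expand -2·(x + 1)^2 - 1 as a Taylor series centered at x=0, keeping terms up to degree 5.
-2·x^2 - 4·x - 3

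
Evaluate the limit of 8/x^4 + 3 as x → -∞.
Evaluate the dominant behaviour as x → -∞; each term tends to a finite value or vanishes.
Limit = 3.

Final answer: 3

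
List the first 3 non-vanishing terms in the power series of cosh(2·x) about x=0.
2·x^4/3 + 2·x^2 + 1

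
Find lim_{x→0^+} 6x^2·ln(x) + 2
The product is a 0·∞ indeterminate form at x → 0⁺.
Rewrite the product as 6·ln(x) / x^(-2) and apply L'Hôpital, or use the standard hierarchy x^(-2) ≫ |ln x| as x → 0⁺.
The indeterminate product → 0, so the limit = 2.

Final answer: 2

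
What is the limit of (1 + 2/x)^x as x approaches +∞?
As x → +∞: this is the defining limit (1 + 2/x)^x → e^2.
Limit = e^(2).

Final answer: e^(2)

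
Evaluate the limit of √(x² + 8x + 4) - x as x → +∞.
This is an ∞ − ∞ indeterminate form.
Multiply and divide by the conjugate √(x²+8x + 4) + x; the x² terms cancel, leaving (8x + 4)/(√(x²+8x + 4)+x) → 8/2 = 4.
Limit = 4.

Final answer: 4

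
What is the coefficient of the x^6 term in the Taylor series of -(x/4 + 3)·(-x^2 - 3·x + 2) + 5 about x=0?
Expand to order 6: -(x/4 + 3)·(-x^2 - 3·x + 2) + 5 = x^3/4 + 15·x^2/4 + 17·x/2 - 1 + O(x^7).
The coefficient of x^6 is 0.

Final answer: 0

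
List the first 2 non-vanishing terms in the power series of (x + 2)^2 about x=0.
4·x + 4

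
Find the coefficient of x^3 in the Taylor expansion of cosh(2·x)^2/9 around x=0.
Expand to order 3: cosh(2·x)^2/9 = 4·x^2/9 + 1/9 + O(x^4).
The coefficient of x^3 is 0.

Final answer: 0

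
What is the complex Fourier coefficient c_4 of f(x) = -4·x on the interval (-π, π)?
Compute the real Fourier coefficients first: a_4 = 0, b_4 = 2.
Then c_4 = (a_4 − i·b_4)/2 = -i.

Final answer: -i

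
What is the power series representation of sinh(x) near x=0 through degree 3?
x^3/6 + x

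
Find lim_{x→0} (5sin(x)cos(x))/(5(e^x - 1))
Both numerator and denominator → 0 as x → 0; this is a 0/0 indeterminate form.
Expand each to leading order near x = 0: numerator ~ 5·x, denominator ~ 5·x.
The limit of the ratio is 1.

Final answer: 1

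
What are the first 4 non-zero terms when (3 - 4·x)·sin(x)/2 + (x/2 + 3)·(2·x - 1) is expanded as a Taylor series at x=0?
-x^3/4 - x^2 + 7·x - 3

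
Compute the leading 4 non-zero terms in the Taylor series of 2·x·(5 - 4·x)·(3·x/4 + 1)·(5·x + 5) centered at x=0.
-30·x^4 - 65·x^3/2 + 95·x^2/2 + 50·x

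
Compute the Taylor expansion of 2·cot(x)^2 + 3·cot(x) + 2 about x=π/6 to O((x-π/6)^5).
3·√(3) + 8 + (-16·√(3) - 12)·(x - π/6) + (12·√(3) + 80)·(x - π/6)^2 + (-352·√(3)/3 - 40)·(x - π/6)^3 + (44·√(3) + 1456/3)·(x - π/6)^4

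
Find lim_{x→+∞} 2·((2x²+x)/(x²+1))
Evaluate the dominant behaviour as x → +∞; each term tends to a finite value or vanishes.
Limit = 4.

Final answer: 4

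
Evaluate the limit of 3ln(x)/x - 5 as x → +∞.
The quotient is an ∞/∞ indeterminate form as x → +∞.
The polynomial denominator x dominates the logarithmic numerator (any positive power of x ≫ ln(x) as x → ∞), so the quotient → 0.
Adding the constant: 0 - 5 = -5. Limit = -5.

Final answer: -5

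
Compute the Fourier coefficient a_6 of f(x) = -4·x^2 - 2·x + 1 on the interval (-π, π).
a_6 = (1/π) ∫_{-π}^{π} f(x)·cos(6x) dx.
Evaluate the integral (use parity and integration by parts as needed): a_6 = -4/9.

Final answer: -4/9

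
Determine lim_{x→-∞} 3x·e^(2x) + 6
The product is a 0·∞ indeterminate form at x → -∞.
Rewrite the product as 3x / e^(-2x) (an ∞/∞ form) and apply L'Hôpital, or use the standard hierarchy e^(2|x|) ≫ |x| as x → -∞.
The indeterminate product → 0, so the limit = 6.

Final answer: 6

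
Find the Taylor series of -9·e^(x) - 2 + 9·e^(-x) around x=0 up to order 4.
-3·x^3 - 18·x - 2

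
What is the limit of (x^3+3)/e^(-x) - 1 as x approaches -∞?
The quotient is an ∞/∞ indeterminate form as x → -∞.
Compare growth rates of the dominant terms (exponentials ≫ polynomials ≫ logarithms), or apply L'Hôpital's rule; the quotient → 0.
Adding the constant: 0 - 1 = -1. Limit = -1.

Final answer: -1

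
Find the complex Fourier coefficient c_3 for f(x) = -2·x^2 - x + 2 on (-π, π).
Compute the real Fourier coefficients first: a_3 = 8/9, b_3 = -2/3.
Then c_3 = (a_3 − i·b_3)/2 = 4/9 + i/3.

Final answer: 4/9 + i/3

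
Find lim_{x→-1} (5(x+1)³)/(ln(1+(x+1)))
Both numerator and denominator → 0 as x → -1; this is a 0/0 indeterminate form.
Expand each to leading order near x = -1: numerator ~ 5·(x + 1)^3, denominator ~ (x + 1).
The limit of the ratio is 0.

Final answer: 0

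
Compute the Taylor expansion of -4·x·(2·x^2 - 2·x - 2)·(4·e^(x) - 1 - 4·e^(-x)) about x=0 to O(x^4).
72·x^3 + 56·x^2 - 8·x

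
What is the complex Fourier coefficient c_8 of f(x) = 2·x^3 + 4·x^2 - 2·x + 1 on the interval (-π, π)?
Compute the real Fourier coefficients first: a_8 = 1/4, b_8 = 35/64 - π^2/2.
Then c_8 = (a_8 − i·b_8)/2 = 1/8 - 35·i/128 + i·π^2/4.

Final answer: 1/8 - 35·i/128 + i·π^2/4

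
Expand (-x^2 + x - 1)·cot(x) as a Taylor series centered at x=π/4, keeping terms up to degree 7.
-1 - π^2/16 + π/4 + (-π + π^2/8 + 3)·(x - π/4) + (-5 - π^2/8 + 3·π/2)·(x - π/4)^2 + (-5·π/3 + π^2/6 + 20/3)·(x - π/4)^3 + (-8 - 5·π^2/24 + 13·π/6)·(x - π/4)^4 + (-41·π/15 + 4·π^2/15 + 154/15)·(x - π/4)^5 + (-586/45 - 61·π^2/180 + 157·π/45)·(x - π/4)^6 + (-466·π/105 + 136·π^2/315 + 5228/315)·(x - π/4)^7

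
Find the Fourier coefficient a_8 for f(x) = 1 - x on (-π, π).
a_8 = (1/π) ∫_{-π}^{π} f(x)·cos(8x) dx.
Evaluate the integral (use parity and integration by parts as needed): a_8 = 0.

Final answer: 0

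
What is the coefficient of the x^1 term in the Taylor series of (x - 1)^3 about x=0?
Expand to order 1: (x - 1)^3 = 3·x - 1 + O(x^2).
The coefficient of x^1 is 3.

Final answer: 3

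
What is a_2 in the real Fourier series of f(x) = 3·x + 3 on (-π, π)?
a_2 = (1/π) ∫_{-π}^{π} f(x)·cos(2x) dx.
Evaluate the integral (use parity and integration by parts as needed): a_2 = 0.

Final answer: 0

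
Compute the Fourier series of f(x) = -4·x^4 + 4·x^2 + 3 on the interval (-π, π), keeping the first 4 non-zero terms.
(-208 + 32·π^2)·cos(x) + (16 - 8·π^2)·cos(2·x) + (-112/27 + 32·π^2/9)·cos(3·x) - 4·π^4/5 + 3 + 4·π^2/3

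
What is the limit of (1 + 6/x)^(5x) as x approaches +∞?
As x → +∞: write (1 + 6/x)^(5x) = ((1 + 6/x)^x)^5 → (e^6)^5 = e^30.
Limit = e^(30).

Final answer: e^(30)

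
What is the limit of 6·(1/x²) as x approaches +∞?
Evaluate the dominant behaviour as x → +∞; each term tends to a finite value or vanishes.
Limit = 0.

Final answer: 0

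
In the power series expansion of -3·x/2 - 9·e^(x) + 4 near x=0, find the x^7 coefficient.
Expand to order 7: -3·x/2 - 9·e^(x) + 4 = -x^7/560 - x^6/80 - 3·x^5/40 - 3·x^4/8 - 3·x^3/2 - 9·x^2/2 - 21·x/2 - 5 + O(x^8).
The coefficient of x^7 is -1/560.

Final answer: -1/560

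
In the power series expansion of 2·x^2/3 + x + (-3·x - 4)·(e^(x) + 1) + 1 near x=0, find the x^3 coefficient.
Expand to order 3: 2·x^2/3 + x + (-3·x - 4)·(e^(x) + 1) + 1 = -13·x^3/6 - 13·x^2/3 - 9·x - 7 + O(x^4).
The coefficient of x^3 is -13/6.

Final answer: -13/6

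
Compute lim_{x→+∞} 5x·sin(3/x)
As x → +∞: let u = 3/x → 0⁺; then 5·x·sin(3/x) = 5·3·sin(u)/u → 5·3·1 = 15.
Limit = 15.

Final answer: 15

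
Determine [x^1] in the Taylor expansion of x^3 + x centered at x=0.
Expand to order 1: x^3 + x = x + O(x^2).
The coefficient of x^1 is 1.

Final answer: 1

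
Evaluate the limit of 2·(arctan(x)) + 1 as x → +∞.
Evaluate the dominant behaviour as x → +∞; each term tends to a finite value or vanishes.
Limit = 1 + π.

Final answer: 1 + π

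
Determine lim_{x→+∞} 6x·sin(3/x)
As x → +∞: let u = 3/x → 0⁺; then 6·x·sin(3/x) = 6·3·sin(u)/u → 6·3·1 = 18.
Limit = 18.

Final answer: 18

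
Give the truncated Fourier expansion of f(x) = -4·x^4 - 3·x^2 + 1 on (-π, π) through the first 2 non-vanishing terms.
(-180 + 32·π^2)·cos(x) - 4·π^4/5 - π^2 + 1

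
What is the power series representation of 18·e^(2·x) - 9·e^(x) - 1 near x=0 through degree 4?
93·x^4/8 + 45·x^3/2 + 63·x^2/2 + 27·x + 8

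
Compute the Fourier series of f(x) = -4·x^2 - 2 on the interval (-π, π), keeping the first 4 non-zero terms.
16·cos(x) - 4·cos(2·x) + 16·cos(3·x)/9 - 4·π^2/3 - 2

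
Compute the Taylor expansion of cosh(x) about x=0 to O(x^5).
x^4/24 + x^2/2 + 1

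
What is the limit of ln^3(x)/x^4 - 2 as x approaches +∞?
The quotient is an ∞/∞ indeterminate form as x → +∞.
The polynomial denominator x^4 dominates the logarithmic numerator (any positive power of x ≫ ln^3(x) as x → ∞), so the quotient → 0.
Adding the constant: 0 - 2 = -2. Limit = -2.

Final answer: -2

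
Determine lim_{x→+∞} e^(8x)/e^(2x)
This is an ∞/∞ indeterminate form as x → +∞.
Rewrite e^(8x)/e^(2x) = e^((8−2)x) = e^(6x); the exponent coefficient is 6 > 0 so e^(6x) → ∞.
Limit = ∞.

Final answer: ∞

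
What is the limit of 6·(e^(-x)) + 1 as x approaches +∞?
Evaluate the dominant behaviour as x → +∞; each term tends to a finite value or vanishes.
Limit = 1.

Final answer: 1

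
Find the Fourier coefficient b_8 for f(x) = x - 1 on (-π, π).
b_8 = (1/π) ∫_{-π}^{π} f(x)·sin(8x) dx.
Evaluate the integral (use parity and integration by parts as needed): b_8 = -1/4.

Final answer: -1/4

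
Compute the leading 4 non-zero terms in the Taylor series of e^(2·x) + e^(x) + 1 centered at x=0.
3·x^3/2 + 5·x^2/2 + 3·x + 3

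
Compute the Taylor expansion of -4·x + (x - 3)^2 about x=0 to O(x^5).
x^2 - 10·x + 9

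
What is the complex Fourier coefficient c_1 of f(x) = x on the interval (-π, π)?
Compute the real Fourier coefficients first: a_1 = 0, b_1 = 2.
Then c_1 = (a_1 − i·b_1)/2 = -i.

Final answer: -i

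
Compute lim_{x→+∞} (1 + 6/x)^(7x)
As x → +∞: write (1 + 6/x)^(7x) = ((1 + 6/x)^x)^7 → (e^6)^7 = e^42.
Limit = e^(42).

Final answer: e^(42)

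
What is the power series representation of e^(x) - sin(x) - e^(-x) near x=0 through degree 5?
x^5/120 + x^3/2 + x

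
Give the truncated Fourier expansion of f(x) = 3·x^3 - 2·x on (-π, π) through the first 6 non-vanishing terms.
(-40 + 6·π^2)·sin(x) + (13/2 - 3·π^2)·sin(2·x) + (-8/3 + 2·π^2)·sin(3·x) + (25/16 - 3·π^2/2)·sin(4·x) + (-136/125 + 6·π^2/5)·sin(5·x) + (5/6 - π^2)·sin(6·x)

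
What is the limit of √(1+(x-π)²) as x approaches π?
Direct substitution at x = π gives 1.

Final answer: 1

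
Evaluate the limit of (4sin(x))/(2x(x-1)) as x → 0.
Both numerator and denominator → 0 as x → 0; this is a 0/0 indeterminate form.
Expand each to leading order near x = 0: numerator ~ 4·x, denominator ~ -2·x.
The limit of the ratio is -2.

Final answer: -2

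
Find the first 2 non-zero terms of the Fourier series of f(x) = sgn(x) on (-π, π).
4·sin(x)/π + 4·sin(3·x)/(3·π)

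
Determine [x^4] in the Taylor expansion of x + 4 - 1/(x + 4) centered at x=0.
Expand to order 4: x + 4 - 1/(x + 4) = -x^4/1024 + x^3/256 - x^2/64 + 17·x/16 + 15/4 + O(x^5).
The coefficient of x^4 is -1/1024.

Final answer: -1/1024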